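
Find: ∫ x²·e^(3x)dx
Integration by parts twice:
First: u=x², dv=e^(3x) dx => x²e^(3x)/3 - (2/3)∫ xe^(3x) dx
Second (∫ xe^(3x) dx): xe^(3x)/3 - e^(3x)/9
Combining: e^(3x)(x²/3-2x/9+2/27)+C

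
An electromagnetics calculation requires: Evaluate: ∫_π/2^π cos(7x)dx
Antiderivative: sin(7x)/7
Evaluate at bounds: [sin(7·π)/7] - [sin(7·π/2)/7]
= ((0) - (-1))/7 = 1/7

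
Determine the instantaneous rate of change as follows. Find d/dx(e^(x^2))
Chain rule: d/dx[e^u] = e^u · u' where u = x^2
u' = 2x

Answer: 2x·e^(x^2)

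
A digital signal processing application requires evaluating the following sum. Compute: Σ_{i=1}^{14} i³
Using formula: Σ i^3=[n(n+1)/2]²=[14·15/2]²=11025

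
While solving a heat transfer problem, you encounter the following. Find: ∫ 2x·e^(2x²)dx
Let u=2x², du=4x dx
∫ (1/2)e^u du=e^u/2+C

Answer: e^(2x²)/2+C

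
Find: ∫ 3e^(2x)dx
Since d/dx[e^(2x)] = 2e^(2x), we get 3/2 e^(2x) + C

Answer: (3/2)e^(2x) + C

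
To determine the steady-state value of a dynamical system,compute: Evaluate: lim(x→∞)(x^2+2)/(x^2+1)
Divide numerator and denominator by x^2:
lim (1 + 2/x^2)/(1 + 1/x^2)=1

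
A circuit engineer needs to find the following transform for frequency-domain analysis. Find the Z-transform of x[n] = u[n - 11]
Using the time-shift property: Z{u[n-11]}=z^(-11) * z/(z-1)
=z^(-10)/(z-1)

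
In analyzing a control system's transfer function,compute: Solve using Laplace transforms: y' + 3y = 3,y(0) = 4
Take L of both sides: sY(s)-4+3Y(s)=3/s
Y(s)(s+3)=3/s+4
Y(s)=3/(s(s+3))+4/(s+3)
Partial fractions: 3/(s(s+3))=1/s - 1/(s+3)
So Y(s)=1/s+3/(s+3)
Inverse transform (L^(-1){1/s}=1, L^(-1){1/(s+3)}=e^(-3t)):

Answer: y(t)=1+3·e^(-3t)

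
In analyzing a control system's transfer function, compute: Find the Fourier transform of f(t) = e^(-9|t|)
Using the standard pair: F{e^(-a|t|)} = 2a/(a^2+omega^2)
With a = 9: F(omega) = 18/(81+omega^2)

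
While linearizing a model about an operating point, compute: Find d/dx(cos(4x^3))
Chain rule: d/dx[cos(u)]=-sin(u)·u' where u=4x^3
u'=12x^2

Answer: -12x^2·sin(4x^3)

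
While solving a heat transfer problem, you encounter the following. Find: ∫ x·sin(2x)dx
By parts: u = x, dv = sin(2x) dx
du = dx, v = -cos(2x)/2
= -x·cos(2x)/2+sin(2x)/2²+C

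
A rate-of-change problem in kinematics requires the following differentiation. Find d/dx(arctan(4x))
d/dx[arctan(u)] = u'/(1+u²), u = 4x, u' = 4

Answer: 4/(1+16x²)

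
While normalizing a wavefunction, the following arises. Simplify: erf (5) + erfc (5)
By definition erfc(x)=1 - erf(x)
erf(5)+erfc(5)=erf(5)+1 - erf(5)=1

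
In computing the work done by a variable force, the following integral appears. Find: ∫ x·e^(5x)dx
Integration by parts: u = x, dv = e^(5x) dx
du = dx, v = e^(5x)/5
= x·e^(5x)/5 - ∫ e^(5x)/5 dx
= x·e^(5x)/5 - e^(5x)/25+C

Answer: e^(5x)(x/5-1/25)+C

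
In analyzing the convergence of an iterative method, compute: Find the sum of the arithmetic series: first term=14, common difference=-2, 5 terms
Last term: a_n=14+(5-1)·-2=6
Sum=n(a_1+a_n)/2=5(14+6)/2=50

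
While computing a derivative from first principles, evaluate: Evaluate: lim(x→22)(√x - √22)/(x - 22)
Multiply by conjugate (√x+√22)/(√x+√22):
=(x - 22)/((x - 22)(√x+√22))=1/(√x+√22)
As x → 22: 1/(2√22)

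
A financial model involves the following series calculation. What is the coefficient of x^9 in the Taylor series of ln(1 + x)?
ln(1+x) = Σ (-1)^(n+1) x^n/n
Coefficient of x^9 = (-1)^10/9 = 1/9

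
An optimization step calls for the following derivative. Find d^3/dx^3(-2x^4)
Apply power rule 3 times:
d^1: -8x^3
d^2: -24x^2
d^3: -48x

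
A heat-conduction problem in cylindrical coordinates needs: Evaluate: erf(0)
erf(0)=0 (error function is odd and erf(0)=0 by definition)

Answer: 0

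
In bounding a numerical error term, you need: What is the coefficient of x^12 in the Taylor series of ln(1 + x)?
ln(1 + x)=Σ (-1)^(n + 1) x^n/n
Coefficient of x^12=(-1)^13/12=-1/12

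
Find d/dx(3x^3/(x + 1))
Quotient rule: (f/g)' = (f'g - fg')/g²
f = 3x^3, f' = 9x^2
g = x + 1, g' = 1

Answer: (9x^2·(x + 1) - 3x^3)/(x + 1)²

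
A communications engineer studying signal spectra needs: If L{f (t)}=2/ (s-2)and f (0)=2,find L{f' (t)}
L{f'(t)} = s·F(s) - f(0) = 2s/(s-2) - 2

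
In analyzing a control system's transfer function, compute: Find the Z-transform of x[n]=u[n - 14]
Using the time-shift property: Z{u[n-14]}=z^(-14) * z/(z-1)
=z^(-13)/(z-1)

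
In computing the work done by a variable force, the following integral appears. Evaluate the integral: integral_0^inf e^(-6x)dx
integral_0^inf e^(-6x) dx = [-1/6 * e^(-6x)]_0^inf
= 0 - (-1/6) = 1/6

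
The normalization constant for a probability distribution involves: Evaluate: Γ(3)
Γ(n) = (n-1)! for positive integers
Γ(3) = 2! = 2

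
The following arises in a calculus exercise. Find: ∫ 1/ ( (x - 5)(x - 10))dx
Partial fractions: 1/((x-5)(x-10)) = A/(x-5) + B/(x-10)
A = -1/5, B = 1/5
∫ [-1/5· 1/(x-5) + 1/5· 1/(x-10)] dx
= (1/5)[ln|x-10| - ln|x-5|] + C

Answer: (1/5)·ln|(x-10)/(x-5)| + C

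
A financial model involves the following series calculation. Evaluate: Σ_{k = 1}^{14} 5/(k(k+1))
Partial fractions: 5/(k(k + 1))=5/k - 5/(k + 1)
Telescoping sum: 5(1 - 1/15)=5·14/15

Answer: 14/3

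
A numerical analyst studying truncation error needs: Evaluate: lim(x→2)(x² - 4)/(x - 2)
Factor: (x² - 4)=(x-2)(x+2)
Cancel (x-2): lim(x→2) (x+2)=4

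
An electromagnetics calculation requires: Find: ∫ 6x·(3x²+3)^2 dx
Let u=3x² + 3, du=6x dx
∫ u^2 du=u^3/3 + C

Answer: (3x² + 3)^3/3 + C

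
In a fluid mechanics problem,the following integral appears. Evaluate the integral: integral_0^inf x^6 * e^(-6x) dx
This is a Gamma integral. Substitute u = 6x (du = 6 dx):
integral_0^inf x^6*e^(-6x) dx = (1/6^7) integral_0^inf u^6*e^(-u) du
= Gamma(7)/6^7 = 6!/6^7 = 720/279936

Answer: 5/1944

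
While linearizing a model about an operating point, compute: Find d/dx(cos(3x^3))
Chain rule: d/dx[cos(u)] = -sin(u)·u' where u = 3x^3
u' = 9x^2

Answer: -9x^2·sin(3x^3)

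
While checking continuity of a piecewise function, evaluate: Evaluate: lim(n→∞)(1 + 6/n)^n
This is the definition of e^6: lim(1+6/n)^n = e^6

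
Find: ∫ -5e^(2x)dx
Since d/dx[e^(2x)]=2e^(2x), we get -5/2 e^(2x) + C

Answer: (-5/2)e^(2x) + C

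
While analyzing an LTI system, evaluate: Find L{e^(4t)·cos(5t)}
First shifting: L{e^(at)f(t)}=F(s-a)
L{cos(5t)}=s/(s²+25)
Shift: (s-4)/((s-4)²+25)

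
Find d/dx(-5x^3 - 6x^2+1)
Power rule: d/dx(ax^n) = n·a·x^(n-1)
Term by term: -15·x^2-12·x

Answer: -15x^2-12x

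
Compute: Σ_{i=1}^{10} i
Using formula: Σ i^1 = n(n + 1)/2 = 10·11/2 = 55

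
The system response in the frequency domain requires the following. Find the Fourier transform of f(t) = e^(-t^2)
The Fourier transform of a Gaussian e^(-t^2) is sqrt(pi)*e^(-omega^2/4).
With a=1: F(omega)=sqrt(pi)*e^(-omega^2/4)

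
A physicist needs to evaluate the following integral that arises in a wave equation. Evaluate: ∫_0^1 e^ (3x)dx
Antiderivative: (1/3)e^(3x)
Evaluate: (1/3)(e^3-1)

Answer: (e^3-1)/3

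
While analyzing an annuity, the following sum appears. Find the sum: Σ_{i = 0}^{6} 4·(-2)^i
Geometric series: S=a(1 - r^n)/(1 - r)
a=4, r=-2, n=7
S=4(1+128)/3=172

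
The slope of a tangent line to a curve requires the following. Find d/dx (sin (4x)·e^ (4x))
Product rule: (fg)' = f'g+fg'
f = sin(4x), f' = 4·cos(4x)
g = e^(4x), g' = 4·e^(4x)

Answer: 4·cos(4x)·e^(4x)+4·sin(4x)·e^(4x)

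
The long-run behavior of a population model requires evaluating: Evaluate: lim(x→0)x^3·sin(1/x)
Squeeze theorem: -|x^3| ≤ x^3·sin(1/x) ≤ |x^3|
Since x^3 → 0 as x → 0, by squeeze theorem the limit is 0

Answer: 0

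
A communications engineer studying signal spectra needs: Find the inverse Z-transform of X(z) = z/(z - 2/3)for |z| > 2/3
Standard pair: z/(z-a) <-> a^n*u[n] for causal signals
With a = 2/3: x[n] = (2/3)^n*u[n]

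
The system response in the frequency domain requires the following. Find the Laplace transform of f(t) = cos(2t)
L{cos(wt)}=s/(s² + w²)
L{cos(2t)}=s/(s² + 4)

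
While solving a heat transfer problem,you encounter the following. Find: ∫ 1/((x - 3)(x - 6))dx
Partial fractions: 1/((x-3)(x-6)) = A/(x-3)+B/(x-6)
A = -1/3, B = 1/3
∫ [-1/3· 1/(x-3)+1/3· 1/(x-6)] dx
= (1/3)[ln|x-6| - ln|x-3|]+C

Answer: (1/3)·ln|(x-6)/(x-3)|+C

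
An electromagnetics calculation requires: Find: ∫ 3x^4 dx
Using power rule: ∫ 3x^4 dx = 3/5 x^5+C = (3/5)x^5+C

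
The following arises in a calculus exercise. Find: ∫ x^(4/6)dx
Power rule: ∫ x^(2/3) dx=x^(5/3)/(5/3) + C

Answer: (3/5)·x^(5/3) + C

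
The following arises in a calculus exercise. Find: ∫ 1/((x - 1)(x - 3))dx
Partial fractions: 1/((x-1)(x-3))=A/(x-1)+B/(x-3)
A=-1/2, B=1/2
∫ [-1/2· 1/(x-1)+1/2· 1/(x-3)] dx
=(1/2)[ln|x-3| - ln|x-1|]+C

Answer: (1/2)·ln|(x-3)/(x-1)|+C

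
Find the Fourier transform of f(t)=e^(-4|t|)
Using the standard pair: F{e^(-a|t|)}=2a/(a^2 + omega^2)
With a=4: F(omega)=8/(16 + omega^2)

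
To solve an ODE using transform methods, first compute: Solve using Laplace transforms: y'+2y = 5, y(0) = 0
Take L of both sides: sY(s) - 0 + 2Y(s)=5/s
Y(s)(s + 2)=5/s + 0
Y(s)=5/(s(s + 2)) + 0/(s + 2)
Partial fractions: 5/(s(s + 2))=(5/2)/s - (5/2)/(s + 2)
So Y(s)=(5/2)/s - (5/2)/(s + 2)
Inverse transform (L^(-1){1/s}=1, L^(-1){1/(s + 2)}=e^(-2t)):

Answer: y(t)=5/2 - (5/2)·e^(-2t)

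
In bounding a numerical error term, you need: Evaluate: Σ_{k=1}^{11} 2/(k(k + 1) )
Partial fractions: 2/(k(k + 1)) = 2/k - 2/(k + 1)
Telescoping sum: 2(1 - 1/12) = 2·11/12

Answer: 11/6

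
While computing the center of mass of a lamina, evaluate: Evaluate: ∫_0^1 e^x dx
Antiderivative: e^x
Evaluate: (e^1 - 1)

Answer: e^1 - 1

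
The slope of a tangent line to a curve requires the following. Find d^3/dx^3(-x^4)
Apply power rule 3 times:
d^1: -4x^3
d^2: -12x^2
d^3: -24x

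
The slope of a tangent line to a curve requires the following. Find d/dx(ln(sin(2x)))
Chain rule: d/dx[ln(u)] = u'/u where u = sin(2x)
u' = 2cos(2x)

Answer: (2cos(2x))/(sin(2x))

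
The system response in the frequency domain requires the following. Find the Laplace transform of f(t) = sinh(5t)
L{sinh(at)}=a/(s²-a²)
L{sinh(5t)}=5/(s²-25)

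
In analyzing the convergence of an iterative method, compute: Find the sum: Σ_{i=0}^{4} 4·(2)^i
Geometric series: S=a(1 - r^n)/(1 - r)
a=4, r=2, n=5
S=4(1-32)/-1=124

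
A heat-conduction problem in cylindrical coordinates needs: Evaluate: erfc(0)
erfc(x)=1 - erf(x); erfc(0)=1 - erf(0)=1 - 0=1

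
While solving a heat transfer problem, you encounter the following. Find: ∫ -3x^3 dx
Using power rule: ∫ -3x^3 dx = -3/4 x^4 + C = (-3/4)x^4 + C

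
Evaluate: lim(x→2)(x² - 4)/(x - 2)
Factor: (x² - 4) = (x-2)(x + 2)
Cancel (x-2): lim(x→2) (x + 2) = 4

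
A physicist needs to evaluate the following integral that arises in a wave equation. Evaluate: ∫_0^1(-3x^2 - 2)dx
Step 1: Find antiderivative F(x)=-x^3-2x
Step 2: F(1) - F(0)=-3 - (0)=-3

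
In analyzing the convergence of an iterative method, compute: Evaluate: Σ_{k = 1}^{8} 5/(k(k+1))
Partial fractions: 5/(k(k + 1)) = 5/k - 5/(k + 1)
Telescoping sum: 5(1 - 1/9) = 5·8/9

Answer: 40/9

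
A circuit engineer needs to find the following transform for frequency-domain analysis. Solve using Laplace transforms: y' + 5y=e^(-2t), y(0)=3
Take L: sY - 3 + 5Y = 1/(s + 2)
Y(s + 5) = 1/(s + 2) + 3
Y = 1/((s + 2)(s + 5)) + 3/(s + 5)
Partial fractions: 1/((s + 2)(s + 5)) = (1/3)/(s + 2) - (1/3)/(s + 5)
So Y = (1/3)/(s + 2) + (8/3)/(s + 5)
Inverse Laplace transform (L^(-1){1/(s + 2)} = e^(-2t), L^(-1){1/(s + 5)} = e^(-5t)):

Answer: y(t) = (1/3)·e^(-2t) + (8/3)·e^(-5t)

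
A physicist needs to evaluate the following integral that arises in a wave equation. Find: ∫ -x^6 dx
Using power rule: ∫ -x^6 dx=-1/7 x^7 + C=(-1/7)x^7 + C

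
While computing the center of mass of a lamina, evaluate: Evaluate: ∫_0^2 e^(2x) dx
Antiderivative: (1/2)e^(2x)
Evaluate: (1/2)(e^4-1)

Answer: (e^4-1)/2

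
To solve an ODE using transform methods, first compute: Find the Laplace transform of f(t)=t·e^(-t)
L{t·e^(at)}=1/(s-a)²
L{t·e^(-t)}=1/(s+1)²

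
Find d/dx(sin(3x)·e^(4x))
Product rule: (fg)' = f'g+fg'
f = sin(3x), f' = 3·cos(3x)
g = e^(4x), g' = 4·e^(4x)

Answer: 3·cos(3x)·e^(4x)+4·sin(3x)·e^(4x)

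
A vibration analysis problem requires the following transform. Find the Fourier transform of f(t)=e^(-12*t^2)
The Fourier transform of a Gaussian e^(-a*t^2) is sqrt(pi/a)*e^(-omega^2/(4a)).
With a=12: F(omega)=sqrt(pi/12)*e^(-omega^2/48)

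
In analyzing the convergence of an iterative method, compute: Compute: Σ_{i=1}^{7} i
Using formula: Σ i^1=n(n + 1)/2=7·8/2=28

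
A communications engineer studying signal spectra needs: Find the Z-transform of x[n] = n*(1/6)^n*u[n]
Using the property Z{n*a^n*u[n]} = az/(z-a)^2
With a = 1/6: X(z) = (1/6)z/(z - 1/6)^2, |z| > 1/6

Answer: (1/6)z/(z - 1/6)^2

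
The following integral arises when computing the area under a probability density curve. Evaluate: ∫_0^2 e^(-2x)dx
Antiderivative: (1/(-2))e^(-2x)
Evaluate: (1/(-2))(e^-4 - 1)

Answer: (e^-4 - 1)/(-2)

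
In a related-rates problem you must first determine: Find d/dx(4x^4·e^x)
Product rule: (fg)'=f'g+fg'
f=4x^4, f'=16x^3
g=e^x, g'=e^x

Answer: 16x^3·e^x+4x^4·e^x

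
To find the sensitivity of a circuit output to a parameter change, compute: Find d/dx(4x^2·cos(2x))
Product rule: (fg)' = f'g+fg'
f = 4x^2, f' = 8x
g = cos(2x), g' = -2·sin(2x)

Answer: 8x·cos(2x)-8x^2·sin(2x)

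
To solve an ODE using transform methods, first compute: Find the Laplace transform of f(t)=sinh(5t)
L{sinh(at)}=a/(s²-a²)
L{sinh(5t)}=5/(s²-25)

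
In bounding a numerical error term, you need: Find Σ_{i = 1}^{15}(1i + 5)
=1·Σ i+5·15=1·120+75=195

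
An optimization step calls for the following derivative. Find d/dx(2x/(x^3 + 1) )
Quotient rule: (f/g)' = (f'g - fg')/g²
f = 2x, f' = 2
g = x^3+1, g' = 3x^2

Answer: (2·(x^3+1)-6x^3)/(x^3+1)²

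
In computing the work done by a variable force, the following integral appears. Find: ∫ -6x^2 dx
Using power rule: ∫ -6x^2 dx=-6/3 x^3+C=-2x^3+C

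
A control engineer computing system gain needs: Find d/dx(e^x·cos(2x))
Product rule: (fg)'=f'g+fg'
f=e^x, f'=e^x
g=cos(2x), g'=-2·sin(2x)

Answer: e^x·cos(2x)-2·e^x·sin(2x)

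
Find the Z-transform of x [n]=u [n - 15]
Using the time-shift property: Z{u[n-15]} = z^(-15)*z/(z-1)
= z^(-14)/(z-1)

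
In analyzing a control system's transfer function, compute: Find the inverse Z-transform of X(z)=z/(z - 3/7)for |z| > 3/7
Standard pair: z/(z-a) <-> a^n*u[n] for causal signals
With a = 3/7: x[n] = (3/7)^n*u[n]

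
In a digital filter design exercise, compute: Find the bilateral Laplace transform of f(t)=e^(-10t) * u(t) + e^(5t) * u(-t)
For e^(-10t) * u(t): L=1/(s+10), Re(s) > -10
For e^(5t) * u(-t): L=-1/(s-5), Re(s) < 5
Combined: F(s)=1/(s+10)-1/(s-5), -10 < Re(s) < 5

Answer: 1/(s+10)-1/(s-5), ROC: -10 < Re(s) < 5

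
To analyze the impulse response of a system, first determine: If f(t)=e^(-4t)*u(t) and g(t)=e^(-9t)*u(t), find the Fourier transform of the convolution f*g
By the convolution theorem: F{f * g} = F(omega) * G(omega)
F(omega) = 1/(4+j * omega), G(omega) = 1/(9+j * omega)
F{f * g} = 1/((4+j * omega)(9+j * omega))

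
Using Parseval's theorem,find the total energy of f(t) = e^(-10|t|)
Parseval's theorem: E = integral |f(t)|^2 dt = (1/2pi) integral |F(omega)|^2 domega
E = integral_{-inf}^{inf} e^(-20|t|) dt = 2 * integral_0^inf e^(-20t) dt = 2/(2 * 10) = 1/10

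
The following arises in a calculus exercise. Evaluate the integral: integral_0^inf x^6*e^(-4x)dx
This is a Gamma integral. Substitute u = 4x (du = 4 dx):
integral_0^inf x^6 * e^(-4x) dx = (1/4^7) integral_0^inf u^6 * e^(-u) du
= Gamma(7)/4^7 = 6!/4^7 = 720/16384

Answer: 45/1024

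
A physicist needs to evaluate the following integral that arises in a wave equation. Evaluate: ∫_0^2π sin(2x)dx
Antiderivative: -cos(2x)/2
Evaluate at bounds: [-cos(2·2π)/2] - [-cos(2·0)/2]
= (-(1) + (1))/2 = 0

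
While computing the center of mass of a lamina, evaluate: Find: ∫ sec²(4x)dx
Since d/dx[tan(4x)] = 4sec²(4x), integral = tan(4x)/4+C

Answer: (1/4)tan(4x)+C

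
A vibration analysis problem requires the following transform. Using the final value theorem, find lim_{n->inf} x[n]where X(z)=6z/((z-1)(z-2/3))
Final value theorem: lim x[n]=lim_{z->1} (z-1)*X(z)
(z-1)*X(z)=6z/(z-2/3)
As z->1: 6/(1 - 2/3)=6/(1/3)=18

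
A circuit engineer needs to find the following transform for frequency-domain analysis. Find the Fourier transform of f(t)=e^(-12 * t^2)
The Fourier transform of a Gaussian e^(-a * t^2) is sqrt(pi/a) * e^(-omega^2/(4a)).
With a = 12: F(omega) = sqrt(pi/12) * e^(-omega^2/48)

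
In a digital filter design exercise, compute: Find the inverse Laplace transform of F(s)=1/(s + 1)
L^(-1){1/(s-a)}=c·e^(at)
Here a=-1, c=1

Answer: e^(-t)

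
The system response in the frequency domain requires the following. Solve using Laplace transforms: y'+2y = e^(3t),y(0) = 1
Take L: sY - 1 + 2Y=1/(s-3)
Y(s + 2)=1/(s-3) + 1
Y=1/((s-3)(s + 2)) + 1/(s + 2)
Partial fractions: 1/((s-3)(s + 2))=(1/5)/(s-3) - (1/5)/(s + 2)
So Y=(1/5)/(s-3) + (4/5)/(s + 2)
Inverse Laplace transform (L^(-1){1/(s-3)}=e^(3t), L^(-1){1/(s + 2)}=e^(-2t)):

Answer: y(t)=(1/5)·e^(3t) + (4/5)·e^(-2t)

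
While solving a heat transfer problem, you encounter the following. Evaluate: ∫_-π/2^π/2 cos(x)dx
Antiderivative: sin(x)
Evaluate at bounds: [sin(1·π/2)/1] - [sin(1·-π/2)/1]
= ((1) - (-1))/1 = 2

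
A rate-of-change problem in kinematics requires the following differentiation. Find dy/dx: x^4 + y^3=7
Differentiate: 4x^3+3y^2·(dy/dx)=0
dy/dx=-4x^3/(3y^2)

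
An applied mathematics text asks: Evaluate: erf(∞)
erf(∞) = 1 (the error function converges to 1)

Answer: 1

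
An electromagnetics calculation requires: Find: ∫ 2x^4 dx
Using power rule: ∫ 2x^4 dx=2/5 x^5 + C=(2/5)x^5 + C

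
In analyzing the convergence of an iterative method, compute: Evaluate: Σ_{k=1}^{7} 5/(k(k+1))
Partial fractions: 5/(k(k + 1))=5/k - 5/(k + 1)
Telescoping sum: 5(1 - 1/8)=5·7/8

Answer: 35/8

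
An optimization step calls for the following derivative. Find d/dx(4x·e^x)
Product rule: (fg)' = f'g + fg'
f = 4x, f' = 4
g = e^x, g' = e^x

Answer: 4·e^x + 4x·e^x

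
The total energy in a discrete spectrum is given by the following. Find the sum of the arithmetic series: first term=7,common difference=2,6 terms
Last term: a_n=7 + (6 - 1)·2=17
Sum=n(a_1 + a_n)/2=6(7 + 17)/2=72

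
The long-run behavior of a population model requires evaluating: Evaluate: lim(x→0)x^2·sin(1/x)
Squeeze theorem: -|x^2| ≤ x^2·sin(1/x) ≤ |x^2|
Since x^2 → 0 as x → 0, by squeeze theorem the limit is 0

Answer: 0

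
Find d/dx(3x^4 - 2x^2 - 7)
Power rule: d/dx(ax^n)=n·a·x^(n-1)
Term by term: 12·x^3 - 4·x

Answer: 12x^3 - 4x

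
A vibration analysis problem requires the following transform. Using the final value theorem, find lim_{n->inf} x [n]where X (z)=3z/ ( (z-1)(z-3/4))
Final value theorem: lim x[n]=lim_{z->1} (z-1)*X(z)
(z-1)*X(z)=3z/(z-3/4)
As z->1: 3/(1 - 3/4)=3/(1/4)=12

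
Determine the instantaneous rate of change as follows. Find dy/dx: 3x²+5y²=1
Differentiate: 6x + 10y·(dy/dx)=0
dy/dx=-6x/(10y)=-(3/5)·(x/y)

Answer: dy/dx=-(3/5)·(x/y)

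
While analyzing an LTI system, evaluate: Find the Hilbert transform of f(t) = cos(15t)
The Hilbert transform shifts each frequency component by -pi/2.
H{cos(wt)}=sin(wt)
With w=15: H{cos(15t)}=sin(15t)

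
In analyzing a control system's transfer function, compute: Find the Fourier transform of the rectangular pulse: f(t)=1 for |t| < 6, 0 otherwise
F(omega) = integral from -6 to 6 of e^(-j*omega*t) dt
= 2*sin(6*omega)/omega = 12*sinc(6*omega/pi)

Answer: 2*sin(6*omega)/omega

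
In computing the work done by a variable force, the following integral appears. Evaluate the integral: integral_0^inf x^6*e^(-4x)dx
This is a Gamma integral. Substitute u = 4x (du = 4 dx):
integral_0^inf x^6*e^(-4x) dx = (1/4^7) integral_0^inf u^6*e^(-u) du
= Gamma(7)/4^7 = 6!/4^7 = 720/16384

Answer: 45/1024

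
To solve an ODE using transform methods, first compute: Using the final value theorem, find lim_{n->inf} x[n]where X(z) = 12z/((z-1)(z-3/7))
Final value theorem: lim x[n] = lim_{z->1} (z-1)*X(z)
(z-1)*X(z) = 12z/(z-3/7)
As z->1: 12/(1 - 3/7) = 12/(4/7) = 21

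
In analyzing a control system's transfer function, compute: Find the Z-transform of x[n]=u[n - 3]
Using the time-shift property: Z{u[n-3]}=z^(-3)*z/(z-1)
=z^(-2)/(z-1)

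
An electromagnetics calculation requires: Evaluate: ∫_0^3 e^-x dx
Antiderivative: -e^-x
Evaluate: -(e^-3 - 1)

Answer: (e^-3 - 1)/(-1)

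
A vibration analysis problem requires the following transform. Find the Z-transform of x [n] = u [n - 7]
Using the time-shift property: Z{u[n-7]} = z^(-7)*z/(z-1)
= z^(-6)/(z-1)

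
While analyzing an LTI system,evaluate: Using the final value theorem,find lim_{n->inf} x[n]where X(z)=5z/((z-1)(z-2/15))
Final value theorem: lim x[n] = lim_{z->1} (z-1) * X(z)
(z-1) * X(z) = 5z/(z-2/15)
As z->1: 5/(1 - 2/15) = 5/(13/15) = 75/13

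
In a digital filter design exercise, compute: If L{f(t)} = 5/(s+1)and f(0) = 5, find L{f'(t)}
L{f'(t)}=s·F(s) - f(0)=5s/(s+1)-5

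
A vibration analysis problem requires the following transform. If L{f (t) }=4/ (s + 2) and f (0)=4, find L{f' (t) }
L{f'(t)}=s·F(s) - f(0)=4s/(s + 2) - 4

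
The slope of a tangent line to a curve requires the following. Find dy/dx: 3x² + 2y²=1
Differentiate: 6x + 4y·(dy/dx) = 0
dy/dx = -6x/(4y) = -(3/2)·(x/y)

Answer: dy/dx = -(3/2)·(x/y)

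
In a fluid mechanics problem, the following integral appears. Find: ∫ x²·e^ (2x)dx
Integration by parts twice:
First: u=x², dv=e^(2x) dx => x²e^(2x)/2 - (2/2)∫ xe^(2x) dx
Second (∫ xe^(2x) dx): xe^(2x)/2 - e^(2x)/4
Combining: e^(2x)(x²/2-2x/4+2/8)+C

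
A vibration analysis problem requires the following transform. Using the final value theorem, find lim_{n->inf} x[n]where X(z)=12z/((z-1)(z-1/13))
Final value theorem: lim x[n]=lim_{z->1} (z-1)*X(z)
(z-1)*X(z)=12z/(z-1/13)
As z->1: 12/(1 - 1/13)=12/(12/13)=13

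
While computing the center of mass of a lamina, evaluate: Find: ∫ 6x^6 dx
Using power rule: ∫ 6x^6 dx = 6/7 x^7+C = (6/7)x^7+C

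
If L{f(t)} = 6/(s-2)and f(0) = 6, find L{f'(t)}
L{f'(t)} = s·F(s) - f(0) = 6s/(s-2)-6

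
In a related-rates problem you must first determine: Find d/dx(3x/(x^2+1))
Quotient rule: (f/g)'=(f'g - fg')/g²
f=3x, f'=3
g=x^2 + 1, g'=2x

Answer: (3·(x^2 + 1) - 6x^2)/(x^2 + 1)²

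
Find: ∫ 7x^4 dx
Using power rule: ∫ 7x^4 dx = 7/5 x^5 + C = (7/5)x^5 + C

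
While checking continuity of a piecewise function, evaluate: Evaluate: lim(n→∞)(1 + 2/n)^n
This is the definition of e^2: lim(1+2/n)^n=e^2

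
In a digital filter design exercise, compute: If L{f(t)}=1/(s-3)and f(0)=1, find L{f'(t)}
L{f'(t)} = s·F(s) - f(0) = s/(s-3) - 1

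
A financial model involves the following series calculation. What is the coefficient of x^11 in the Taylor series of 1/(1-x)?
1/(1-x) = Σ x^n for |x|<1
All coefficients are 1

Answer: 1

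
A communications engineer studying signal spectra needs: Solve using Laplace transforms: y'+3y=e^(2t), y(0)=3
Take L: sY - 3 + 3Y = 1/(s-2)
Y(s + 3) = 1/(s-2) + 3
Y = 1/((s-2)(s + 3)) + 3/(s + 3)
Partial fractions: 1/((s-2)(s + 3)) = (1/5)/(s-2) - (1/5)/(s + 3)
So Y = (1/5)/(s-2) + (14/5)/(s + 3)
Inverse Laplace transform (L^(-1){1/(s-2)} = e^(2t), L^(-1){1/(s + 3)} = e^(-3t)):

Answer: y(t) = (1/5)·e^(2t) + (14/5)·e^(-3t)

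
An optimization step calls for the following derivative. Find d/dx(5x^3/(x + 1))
Quotient rule: (f/g)' = (f'g - fg')/g²
f = 5x^3, f' = 15x^2
g = x+1, g' = 1

Answer: (15x^2·(x+1)-5x^3)/(x+1)²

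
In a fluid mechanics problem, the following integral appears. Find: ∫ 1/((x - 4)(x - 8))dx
Partial fractions: 1/((x-4)(x-8))=A/(x-4) + B/(x-8)
A=-1/4, B=1/4
∫ [-1/4· 1/(x-4) + 1/4· 1/(x-8)] dx
=(1/4)[ln|x-8| - ln|x-4|] + C

Answer: (1/4)·ln|(x-8)/(x-4)| + C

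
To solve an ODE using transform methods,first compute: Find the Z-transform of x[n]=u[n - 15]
Using the time-shift property: Z{u[n-15]}=z^(-15)*z/(z-1)
=z^(-14)/(z-1)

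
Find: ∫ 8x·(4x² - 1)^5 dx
Let u=4x² - 1, du=8x dx
∫ u^5 du=u^6/6+C

Answer: (4x² - 1)^6/6+C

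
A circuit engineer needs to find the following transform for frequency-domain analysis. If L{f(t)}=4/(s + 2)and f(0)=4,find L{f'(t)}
L{f'(t)} = s·F(s) - f(0) = 4s/(s + 2) - 4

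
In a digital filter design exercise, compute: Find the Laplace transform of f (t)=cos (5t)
L{cos(wt)} = s/(s² + w²)
L{cos(5t)} = s/(s² + 25)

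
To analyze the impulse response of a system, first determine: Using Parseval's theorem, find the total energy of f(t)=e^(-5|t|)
Parseval's theorem: E = integral |f(t)|^2 dt = (1/2pi) integral |F(omega)|^2 domega
E = integral_{-inf}^{inf} e^(-10|t|) dt = 2 * integral_0^inf e^(-10t) dt = 2/(2 * 5) = 1/5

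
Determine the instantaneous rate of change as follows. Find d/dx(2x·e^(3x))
Product rule: (fg)'=f'g + fg'
f=2x, f'=2
g=e^(3x), g'=3·e^(3x)

Answer: 2·e^(3x) + 6x·e^(3x)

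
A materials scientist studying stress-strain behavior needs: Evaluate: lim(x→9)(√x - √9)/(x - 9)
Multiply by conjugate (√x+√9)/(√x+√9):
=(x - 9)/((x - 9)(√x+√9))=1/(√x+√9)
As x → 9: 1/(2√9)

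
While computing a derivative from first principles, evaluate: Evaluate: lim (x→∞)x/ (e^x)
Apply L'Hôpital 1 times (∞/∞ each time):
Eventually get 1!/(e^x) → 0

Answer: 0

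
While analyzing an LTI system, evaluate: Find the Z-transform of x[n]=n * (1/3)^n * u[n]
Using the property Z{n*a^n*u[n]}=az/(z-a)^2
With a=1/3: X(z)=(1/3)z/(z - 1/3)^2, |z| > 1/3

Answer: (1/3)z/(z - 1/3)^2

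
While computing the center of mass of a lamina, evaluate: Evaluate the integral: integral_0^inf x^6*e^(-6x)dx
This is a Gamma integral. Substitute u = 6x (du = 6 dx):
integral_0^inf x^6 * e^(-6x) dx = (1/6^7) integral_0^inf u^6 * e^(-u) du
= Gamma(7)/6^7 = 6!/6^7 = 720/279936

Answer: 5/1944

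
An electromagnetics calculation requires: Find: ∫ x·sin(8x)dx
By parts: u=x, dv=sin(8x) dx
du=dx, v=-cos(8x)/8
=-x·cos(8x)/8 + sin(8x)/8² + C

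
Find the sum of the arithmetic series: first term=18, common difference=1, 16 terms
Last term: a_n=18+(16-1)·1=33
Sum=n(a_1+a_n)/2=16(18+33)/2=408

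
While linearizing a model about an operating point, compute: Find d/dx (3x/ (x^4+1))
Quotient rule: (f/g)'=(f'g - fg')/g²
f=3x, f'=3
g=x^4 + 1, g'=4x^3

Answer: (3·(x^4 + 1) - 12x^4)/(x^4 + 1)²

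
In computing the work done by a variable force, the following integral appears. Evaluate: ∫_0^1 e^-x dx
Antiderivative: -e^-x
Evaluate: -(e^-1 - 1)

Answer: (e^-1 - 1)/(-1)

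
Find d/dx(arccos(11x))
d/dx[arccos(u)]=-u'/√(1-u²), u=11x, u'=11

Answer: -11/√(1 - 121x²)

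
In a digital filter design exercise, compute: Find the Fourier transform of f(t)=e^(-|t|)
Using the standard pair: F{e^(-a|t|)}=2a/(a^2+omega^2)
With a=1: F(omega)=2/(1+omega^2)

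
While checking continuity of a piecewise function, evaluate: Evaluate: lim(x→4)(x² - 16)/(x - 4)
Factor: (x² - 16) = (x-4)(x + 4)
Cancel (x-4): lim(x→4) (x + 4) = 8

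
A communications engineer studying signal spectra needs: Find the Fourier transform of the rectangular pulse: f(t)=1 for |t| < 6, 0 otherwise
F(omega) = integral from -6 to 6 of e^(-j * omega * t) dt
= 2 * sin(6 * omega)/omega = 12 * sinc(6 * omega/pi)

Answer: 2 * sin(6 * omega)/omega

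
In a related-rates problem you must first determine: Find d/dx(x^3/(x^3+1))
Quotient rule: (f/g)' = (f'g - fg')/g²
f = x^3, f' = 3x^2
g = x^3 + 1, g' = 3x^2

Answer: (3x^2·(x^3 + 1) - 3x^5)/(x^3 + 1)²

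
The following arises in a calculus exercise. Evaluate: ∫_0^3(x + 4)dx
Step 1: Find antiderivative F(x) = (1/2)x^2+4x
Step 2: F(3) - F(0) = 33/2 - (0) = 33/2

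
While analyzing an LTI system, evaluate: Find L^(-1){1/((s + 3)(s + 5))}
Partial fractions: 1/((s+3)(s+5)) = A/(s+3)+B/(s+5)
Cover-up: A = 1/(s+5)|_{s = -3} = 1/2; B = 1/(s+3)|_{s = -5} = -1/2
L^(-1) = (1/2)e^(-3t) - (1/2)e^(-5t)

Answer: (1/2)(e^(-3t) - e^(-5t))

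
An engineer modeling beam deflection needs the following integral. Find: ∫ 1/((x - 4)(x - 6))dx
Partial fractions: 1/((x-4)(x-6))=A/(x-4)+B/(x-6)
A=-1/2, B=1/2
∫ [-1/2· 1/(x-4)+1/2· 1/(x-6)] dx
=(1/2)[ln|x-6| - ln|x-4|]+C

Answer: (1/2)·ln|(x-6)/(x-4)|+C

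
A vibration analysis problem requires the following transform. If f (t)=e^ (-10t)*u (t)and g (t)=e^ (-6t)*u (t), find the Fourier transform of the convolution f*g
By the convolution theorem: F{f*g}=F(omega)*G(omega)
F(omega)=1/(10 + j*omega), G(omega)=1/(6 + j*omega)
F{f*g}=1/((10 + j*omega)(6 + j*omega))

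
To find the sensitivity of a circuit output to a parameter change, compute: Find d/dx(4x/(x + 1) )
Quotient rule: (f/g)' = (f'g - fg')/g²
f = 4x, f' = 4
g = x+1, g' = 1

Answer: (4·(x+1)-4x)/(x+1)²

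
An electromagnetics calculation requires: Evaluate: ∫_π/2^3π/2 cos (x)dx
Antiderivative: sin(x)
Evaluate at bounds: [sin(1·3π/2)/1] - [sin(1·π/2)/1]
= ((-1) - (1))/1 = -2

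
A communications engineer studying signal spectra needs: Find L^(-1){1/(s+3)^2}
L^(-1){1/(s-a)^n} = t^(n-1)·e^(at)/(n-1)!
Here a = -3, n = 2: t^1·e^(-3t)/1

Answer: t·e^(-3t)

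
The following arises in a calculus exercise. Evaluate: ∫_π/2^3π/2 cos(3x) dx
Antiderivative: sin(3x)/3
Evaluate at bounds: [sin(3·3π/2)/3] - [sin(3·π/2)/3]
= ((1) - (-1))/3 = 2/3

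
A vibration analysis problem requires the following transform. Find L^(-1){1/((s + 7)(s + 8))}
Partial fractions: 1/((s + 7)(s + 8)) = A/(s + 7) + B/(s + 8)
Cover-up: A = 1/(s + 8)|_{s = -7} = 1; B = 1/(s + 7)|_{s = -8} = -1
L^(-1) = e^(-7t) - e^(-8t)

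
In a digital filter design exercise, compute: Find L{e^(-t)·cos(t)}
First shifting: L{e^(at)f(t)}=F(s-a)
L{cos(t)}=s/(s² + 1)
Shift: (s + 1)/((s + 1)² + 1)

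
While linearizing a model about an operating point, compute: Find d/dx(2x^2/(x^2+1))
Quotient rule: (f/g)' = (f'g - fg')/g²
f = 2x^2, f' = 4x
g = x^2+1, g' = 2x

Answer: (4x·(x^2+1)-4x^3)/(x^2+1)²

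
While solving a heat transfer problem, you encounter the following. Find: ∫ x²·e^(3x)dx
Integration by parts twice:
First: u = x², dv = e^(3x) dx => x²e^(3x)/3 - (2/3)∫ xe^(3x) dx
Second (∫ xe^(3x) dx): xe^(3x)/3 - e^(3x)/9
Combining: e^(3x)(x²/3-2x/9+2/27)+C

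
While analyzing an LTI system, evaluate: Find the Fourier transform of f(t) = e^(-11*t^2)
The Fourier transform of a Gaussian e^(-a*t^2) is sqrt(pi/a)*e^(-omega^2/(4a)).
With a=11: F(omega)=sqrt(pi/11)*e^(-omega^2/44)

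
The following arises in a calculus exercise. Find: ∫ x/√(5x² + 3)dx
Let u=5x² + 3, du=10x dx
∫ (1/10)·u^(-1/2) du=√u/5 + C

Answer: √(5x² + 3)/5 + C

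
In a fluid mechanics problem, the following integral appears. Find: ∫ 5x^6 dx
Using power rule: ∫ 5x^6 dx=5/7 x^7 + C=(5/7)x^7 + C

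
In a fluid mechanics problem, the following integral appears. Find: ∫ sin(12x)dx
Using substitution u = 12x: ∫ sin(u) du/12 = -cos(u)/12 + C

Answer: (-1/12)cos(12x) + C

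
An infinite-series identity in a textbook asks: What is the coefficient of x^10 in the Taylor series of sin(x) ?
sin(x) has only odd powers. Coefficient of x^10 = 0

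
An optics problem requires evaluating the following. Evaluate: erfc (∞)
erfc(x)=1 - erf(x); erfc(∞)=1 - erf(∞)=1-1=0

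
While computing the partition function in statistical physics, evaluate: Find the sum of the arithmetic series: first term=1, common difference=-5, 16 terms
Last term: a_n=1 + (16 - 1)·-5=-74
Sum=n(a_1 + a_n)/2=16(1 + (-74))/2=-584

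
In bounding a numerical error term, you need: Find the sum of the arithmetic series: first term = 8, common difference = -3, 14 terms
Last term: a_n = 8+(14-1)·-3 = -31
Sum = n(a_1+a_n)/2 = 14(8+(-31))/2 = -161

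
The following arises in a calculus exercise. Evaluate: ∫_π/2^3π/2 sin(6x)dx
Antiderivative: -cos(6x)/6
Evaluate at bounds: [-cos(6·3π/2)/6] - [-cos(6·π/2)/6]
=(-(-1) + (-1))/6=0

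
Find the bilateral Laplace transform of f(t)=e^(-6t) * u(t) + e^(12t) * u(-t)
For e^(-6t) * u(t): L = 1/(s + 6), Re(s) > -6
For e^(12t) * u(-t): L = -1/(s-12), Re(s) < 12
Combined: F(s) = 1/(s + 6) - 1/(s-12), -6 < Re(s) < 12

Answer: 1/(s + 6) - 1/(s-12), ROC: -6 < Re(s) < 12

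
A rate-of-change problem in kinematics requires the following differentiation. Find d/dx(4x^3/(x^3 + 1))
Quotient rule: (f/g)' = (f'g - fg')/g²
f = 4x^3, f' = 12x^2
g = x^3+1, g' = 3x^2

Answer: (12x^2·(x^3+1)-12x^5)/(x^3+1)²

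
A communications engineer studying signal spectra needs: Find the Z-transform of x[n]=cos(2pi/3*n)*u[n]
Z{cos(w0 * n) * u[n]}=z(z - cos(w0))/(z^2-2z * cos(w0)+1)
With w0=2pi/3: X(z)=z(z - cos(2pi/3))/(z^2-2z * cos(2pi/3)+1)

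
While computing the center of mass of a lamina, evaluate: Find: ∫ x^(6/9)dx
Power rule: ∫ x^(2/3) dx = x^(5/3)/(5/3) + C

Answer: (3/5)·x^(5/3) + C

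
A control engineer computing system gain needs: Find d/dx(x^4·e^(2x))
Product rule: (fg)' = f'g+fg'
f = x^4, f' = 4x^3
g = e^(2x), g' = 2·e^(2x)

Answer: 4x^3·e^(2x)+2x^4·e^(2x)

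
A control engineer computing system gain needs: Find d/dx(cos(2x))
Chain rule: d/dx[cos(u)] = -sin(u)·u' where u = 2x
u' = 2

Answer: -2·sin(2x)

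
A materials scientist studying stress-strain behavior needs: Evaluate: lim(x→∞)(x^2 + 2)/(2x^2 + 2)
Divide numerator and denominator by x^2:
lim (1 + 2/x^2)/(2 + 2/x^2)=1/2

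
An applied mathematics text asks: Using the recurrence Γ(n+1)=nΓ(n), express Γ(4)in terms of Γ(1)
Γ(4)=3Γ(3)=3·2Γ(2)=...=3!·Γ(1)=6·Γ(1)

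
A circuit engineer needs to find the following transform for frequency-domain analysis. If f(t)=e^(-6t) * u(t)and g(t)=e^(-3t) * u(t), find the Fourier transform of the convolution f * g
By the convolution theorem: F{f*g} = F(omega)*G(omega)
F(omega) = 1/(6+j*omega), G(omega) = 1/(3+j*omega)
F{f*g} = 1/((6+j*omega)(3+j*omega))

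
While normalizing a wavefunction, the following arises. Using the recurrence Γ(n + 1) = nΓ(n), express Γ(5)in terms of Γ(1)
Γ(5)=4Γ(4)=4·3Γ(3)=...=4!·Γ(1)=24·Γ(1)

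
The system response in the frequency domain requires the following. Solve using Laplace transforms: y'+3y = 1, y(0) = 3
Take L of both sides: sY(s)-3+3Y(s)=1/s
Y(s)(s+3)=1/s+3
Y(s)=1/(s(s+3))+3/(s+3)
Partial fractions: 1/(s(s+3))=(1/3)/s - (1/3)/(s+3)
So Y(s)=(1/3)/s+(8/3)/(s+3)
Inverse transform (L^(-1){1/s}=1, L^(-1){1/(s+3)}=e^(-3t)):

Answer: y(t)=1/3+(8/3)·e^(-3t)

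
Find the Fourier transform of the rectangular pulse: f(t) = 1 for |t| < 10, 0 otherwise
F(omega)=integral from -10 to 10 of e^(-j*omega*t) dt
=2*sin(10*omega)/omega=20*sinc(10*omega/pi)

Answer: 2*sin(10*omega)/omega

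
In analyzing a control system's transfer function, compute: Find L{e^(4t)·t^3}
First shifting: L{e^(at)f(t)}=F(s-a)
L{t^3}=6/s^4
Shift s → s-4: 6/(s-4)^4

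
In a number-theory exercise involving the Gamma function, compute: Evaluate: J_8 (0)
J_n(0)=0 for all n > 0 (Bessel function of first kind)
J_8(0)=0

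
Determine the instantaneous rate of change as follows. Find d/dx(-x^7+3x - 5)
Power rule: d/dx(ax^n) = n·a·x^(n-1)
Term by term: -7·x^6 + 3

Answer: -7x^6 + 3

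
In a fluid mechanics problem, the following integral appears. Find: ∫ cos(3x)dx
Using substitution u = 3x: ∫ cos(u) du/3 = sin(u)/3+C

Answer: (1/3)sin(3x)+C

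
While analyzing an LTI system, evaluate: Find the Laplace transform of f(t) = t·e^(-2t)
L{t·e^(at)}=1/(s-a)²
L{t·e^(-2t)}=1/(s + 2)²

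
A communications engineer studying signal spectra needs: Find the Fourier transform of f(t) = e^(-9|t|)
Using the standard pair: F{e^(-a|t|)}=2a/(a^2+omega^2)
With a=9: F(omega)=18/(81+omega^2)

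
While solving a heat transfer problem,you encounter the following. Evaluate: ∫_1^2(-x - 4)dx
Step 1: Find antiderivative F(x)=(-1/2)x^2-4x
Step 2: F(2) - F(1)=-10 - (-9/2)=-11/2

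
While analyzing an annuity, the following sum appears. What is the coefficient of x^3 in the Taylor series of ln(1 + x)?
ln(1+x) = Σ (-1)^(n+1) x^n/n
Coefficient of x^3 = (-1)^4/3 = 1/3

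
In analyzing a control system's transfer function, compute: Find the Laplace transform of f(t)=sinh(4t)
L{sinh(at)} = a/(s²-a²)
L{sinh(4t)} = 4/(s²-16)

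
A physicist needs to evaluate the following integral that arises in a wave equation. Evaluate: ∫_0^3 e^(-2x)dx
Antiderivative: (1/(-2))e^(-2x)
Evaluate: (1/(-2))(e^-6 - 1)

Answer: (e^-6 - 1)/(-2)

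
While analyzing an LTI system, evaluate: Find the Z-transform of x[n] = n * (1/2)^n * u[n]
Using the property Z{n*a^n*u[n]} = az/(z-a)^2
With a = 1/2: X(z) = (1/2)z/(z - 1/2)^2, |z| > 1/2

Answer: (1/2)z/(z - 1/2)^2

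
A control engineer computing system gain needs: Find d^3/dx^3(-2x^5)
Apply power rule 3 times:
d^1: -10x^4
d^2: -40x^3
d^3: -120x^2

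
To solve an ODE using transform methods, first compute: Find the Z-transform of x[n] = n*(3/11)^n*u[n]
Using the property Z{n*a^n*u[n]}=az/(z-a)^2
With a=3/11: X(z)=(3/11)z/(z - 3/11)^2, |z| > 3/11

Answer: (3/11)z/(z - 3/11)^2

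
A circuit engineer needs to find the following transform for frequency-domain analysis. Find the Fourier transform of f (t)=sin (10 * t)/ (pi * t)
sin(W*t)/(pi*t)=(W/pi)*sinc(W*t/pi) is the impulse response of the ideal low-pass filter with cutoff W (here W=10).
Its Fourier transform is a rectangular function:
F(omega)=1 for |omega| < 10, 0 otherwise

Answer: rect(omega/20) [i.e., 1 for |omega| < 10, 0 otherwise]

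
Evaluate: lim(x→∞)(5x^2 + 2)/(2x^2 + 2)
Divide numerator and denominator by x^2:
lim (5+2/x^2)/(2+2/x^2)=5/2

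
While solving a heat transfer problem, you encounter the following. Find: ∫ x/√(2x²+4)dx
Let u=2x²+4, du=4x dx
∫ (1/4)·u^(-1/2) du=√u/2+C

Answer: √(2x²+4)/2+C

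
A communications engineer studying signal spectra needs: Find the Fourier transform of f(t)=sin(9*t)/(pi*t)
sin(W*t)/(pi*t)=(W/pi)*sinc(W*t/pi) is the impulse response of the ideal low-pass filter with cutoff W (here W=9).
Its Fourier transform is a rectangular function:
F(omega)=1 for |omega| < 9, 0 otherwise

Answer: rect(omega/18) [i.e., 1 for |omega| < 9, 0 otherwise]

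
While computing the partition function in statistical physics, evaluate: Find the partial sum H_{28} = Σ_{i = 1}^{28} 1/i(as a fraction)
H_28=1 + 1/2 + 1/3 + ... + 1/28
=315404588903/80313433200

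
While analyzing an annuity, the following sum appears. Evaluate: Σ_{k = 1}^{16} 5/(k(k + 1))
Partial fractions: 5/(k(k+1))=5/k - 5/(k+1)
Telescoping sum: 5(1-1/17)=5·16/17

Answer: 80/17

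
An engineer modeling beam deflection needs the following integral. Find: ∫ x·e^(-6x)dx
Integration by parts: u = x, dv = e^(-6x) dx
du = dx, v = e^(-6x)/(-6)
= x·e^(-6x)/(-6) - ∫ e^(-6x)/(-6) dx
= x·e^(-6x)/(-6) - e^(-6x)/36 + C

Answer: e^(-6x)(x/(-6) - 1/36) + C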